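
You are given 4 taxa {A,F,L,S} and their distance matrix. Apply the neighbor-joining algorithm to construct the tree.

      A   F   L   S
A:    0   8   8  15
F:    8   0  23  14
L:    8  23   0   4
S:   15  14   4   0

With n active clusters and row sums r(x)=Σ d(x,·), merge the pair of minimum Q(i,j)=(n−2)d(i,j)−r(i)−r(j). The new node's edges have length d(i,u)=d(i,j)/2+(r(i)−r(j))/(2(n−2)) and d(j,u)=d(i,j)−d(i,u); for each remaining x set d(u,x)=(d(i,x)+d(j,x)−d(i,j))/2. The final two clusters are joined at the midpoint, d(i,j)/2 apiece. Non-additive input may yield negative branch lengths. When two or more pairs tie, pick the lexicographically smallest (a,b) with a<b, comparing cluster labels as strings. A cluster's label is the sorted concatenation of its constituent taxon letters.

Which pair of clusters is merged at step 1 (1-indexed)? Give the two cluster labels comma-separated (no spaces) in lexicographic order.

A,F

step 1: merge (A,F) at d=8, Q=-60; branch lengths A→1/2, F→15/2; new cluster AF
  updated: d(AF,L)=23/2, d(AF,S)=21/2
step 2: merge (AF,L) at d=23/2, Q=-26; branch lengths AF→9, L→5/2; new cluster AFL
  updated: d(AFL,S)=3/2
step 3: merge (AFL,S) at d=3/2; branch lengths AFL→3/4, S→3/4; new cluster AFLS
final tree: (((A:1/2,F:15/2):9,L:5/2):3/4,S:3/4)
total length: 21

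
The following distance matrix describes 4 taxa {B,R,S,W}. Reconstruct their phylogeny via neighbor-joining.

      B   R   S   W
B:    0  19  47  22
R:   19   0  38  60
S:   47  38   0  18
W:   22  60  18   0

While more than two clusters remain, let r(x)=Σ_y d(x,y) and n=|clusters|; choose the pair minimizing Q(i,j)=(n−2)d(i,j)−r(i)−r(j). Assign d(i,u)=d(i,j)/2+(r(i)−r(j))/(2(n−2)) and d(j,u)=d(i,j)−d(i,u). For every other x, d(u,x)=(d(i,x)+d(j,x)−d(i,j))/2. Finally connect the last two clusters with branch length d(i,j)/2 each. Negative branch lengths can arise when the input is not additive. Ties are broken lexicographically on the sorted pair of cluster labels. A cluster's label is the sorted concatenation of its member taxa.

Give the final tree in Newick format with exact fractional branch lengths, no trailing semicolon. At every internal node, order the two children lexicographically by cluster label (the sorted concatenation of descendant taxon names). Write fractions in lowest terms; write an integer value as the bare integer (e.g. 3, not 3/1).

1. join B+R (d=19, Q=-167) ⇒ BR; edges |B|=9/4, |R|=67/4
  updated: d(BR,S)=33, d(BR,W)=63/2
2. join BR+S (d=33, Q=-165/2) ⇒ BRS; edges |BR|=93/4, |S|=39/4
  updated: d(BRS,W)=33/4
3. join BRS+W (d=33/4) ⇒ BRSW; edges |BRS|=33/8, |W|=33/8
final tree: (((B:9/4,R:67/4):93/4,S:39/4):33/8,W:33/8)
total length: 241/4

(((B:9/4,R:67/4):93/4,S:39/4):33/8,W:33/8)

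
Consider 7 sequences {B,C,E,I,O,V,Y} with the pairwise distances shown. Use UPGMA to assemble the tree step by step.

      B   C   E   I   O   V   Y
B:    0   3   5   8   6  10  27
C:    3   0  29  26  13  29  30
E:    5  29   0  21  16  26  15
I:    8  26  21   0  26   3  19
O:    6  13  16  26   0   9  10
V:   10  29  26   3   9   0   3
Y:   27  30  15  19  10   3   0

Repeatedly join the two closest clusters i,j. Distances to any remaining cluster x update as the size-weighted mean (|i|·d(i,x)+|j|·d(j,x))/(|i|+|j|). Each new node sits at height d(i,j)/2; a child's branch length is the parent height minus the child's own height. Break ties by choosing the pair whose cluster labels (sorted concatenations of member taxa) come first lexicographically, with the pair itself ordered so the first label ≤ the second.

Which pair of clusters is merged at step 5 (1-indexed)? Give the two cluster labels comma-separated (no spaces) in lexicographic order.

BCO,E

1. join B+C (d=3) ⇒ BC; edges |B|=3/2, |C|=3/2
  updated: d(BC,E)=17, d(BC,I)=17, d(BC,O)=19/2, d(BC,V)=39/2, d(BC,Y)=57/2
2. join I+V (d=3) ⇒ IV; edges |I|=3/2, |V|=3/2
  updated: d(BC,IV)=73/4, d(E,IV)=47/2, d(IV,O)=35/2, d(IV,Y)=11
3. join BC+O (d=19/2) ⇒ BCO; edges |BC|=13/4, |O|=19/4
  updated: d(BCO,E)=50/3, d(BCO,IV)=18, d(BCO,Y)=67/3
4. join IV+Y (d=11) ⇒ IVY; edges |IV|=4, |Y|=11/2
  updated: d(BCO,IVY)=175/9, d(E,IVY)=62/3
5. join BCO+E (d=50/3) ⇒ BCEO; edges |BCO|=43/12, |E|=25/3
  updated: d(BCEO,IVY)=79/4
6. join BCEO+IVY (d=79/4) ⇒ BCEIOVY; edges |BCEO|=37/24, |IVY|=35/8
final tree: ((((B:3/2,C:3/2):13/4,O:19/4):43/12,E:25/3):37/24,((I:3/2,V:3/2):4,Y:11/2):35/8)
total length: 124/3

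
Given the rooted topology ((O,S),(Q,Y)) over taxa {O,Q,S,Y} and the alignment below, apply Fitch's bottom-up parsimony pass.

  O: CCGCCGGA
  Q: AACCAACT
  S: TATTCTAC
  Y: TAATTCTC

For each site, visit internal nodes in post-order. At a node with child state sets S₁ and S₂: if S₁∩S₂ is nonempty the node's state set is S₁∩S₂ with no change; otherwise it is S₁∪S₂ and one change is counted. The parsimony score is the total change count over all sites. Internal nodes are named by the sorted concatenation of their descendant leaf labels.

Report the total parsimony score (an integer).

site 0, node OS: O={C} ∪ S={T} → {C,T} (+1)
site 0, node QY: Q={A} ∪ Y={T} → {A,T} (+1)
site 0, node OQSY: OS={C,T} ∩ QY={A,T} → {T} (+0)
site 1, node OS: O={C} ∪ S={A} → {A,C} (+1)
site 1, node QY: Q={A} ∩ Y={A} → {A} (+0)
site 1, node OQSY: OS={A,C} ∩ QY={A} → {A} (+0)
site 2, node OS: O={G} ∪ S={T} → {G,T} (+1)
site 2, node QY: Q={C} ∪ Y={A} → {A,C} (+1)
site 2, node OQSY: OS={G,T} ∪ QY={A,C} → {A,C,G,T} (+1)
site 3, node OS: O={C} ∪ S={T} → {C,T} (+1)
site 3, node QY: Q={C} ∪ Y={T} → {C,T} (+1)
site 3, node OQSY: OS={C,T} ∩ QY={C,T} → {C,T} (+0)
site 4, node OS: O={C} ∩ S={C} → {C} (+0)
site 4, node QY: Q={A} ∪ Y={T} → {A,T} (+1)
site 4, node OQSY: OS={C} ∪ QY={A,T} → {A,C,T} (+1)
site 5, node OS: O={G} ∪ S={T} → {G,T} (+1)
site 5, node QY: Q={A} ∪ Y={C} → {A,C} (+1)
site 5, node OQSY: OS={G,T} ∪ QY={A,C} → {A,C,G,T} (+1)
site 6, node OS: O={G} ∪ S={A} → {A,G} (+1)
site 6, node QY: Q={C} ∪ Y={T} → {C,T} (+1)
site 6, node OQSY: OS={A,G} ∪ QY={C,T} → {A,C,G,T} (+1)
site 7, node OS: O={A} ∪ S={C} → {A,C} (+1)
site 7, node QY: Q={T} ∪ Y={C} → {C,T} (+1)
site 7, node OQSY: OS={A,C} ∩ QY={C,T} → {C} (+0)
per-site changes: [2, 1, 3, 2, 2, 3, 3, 2]; total = 18

18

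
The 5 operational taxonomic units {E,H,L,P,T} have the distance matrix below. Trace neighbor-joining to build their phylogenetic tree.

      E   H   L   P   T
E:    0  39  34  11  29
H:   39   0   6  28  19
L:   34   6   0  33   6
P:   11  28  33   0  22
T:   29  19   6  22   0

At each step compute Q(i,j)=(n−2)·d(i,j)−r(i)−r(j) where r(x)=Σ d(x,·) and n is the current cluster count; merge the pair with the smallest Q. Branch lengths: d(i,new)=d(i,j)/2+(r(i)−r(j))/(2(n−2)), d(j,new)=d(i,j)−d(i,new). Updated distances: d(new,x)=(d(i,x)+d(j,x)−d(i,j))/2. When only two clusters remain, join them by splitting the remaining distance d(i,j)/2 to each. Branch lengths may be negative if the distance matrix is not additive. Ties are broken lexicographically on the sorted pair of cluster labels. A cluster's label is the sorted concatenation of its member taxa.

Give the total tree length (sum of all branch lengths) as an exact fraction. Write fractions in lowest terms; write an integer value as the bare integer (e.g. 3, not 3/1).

177/4

step 1: merge (E,P) at d=11, Q=-174; branch lengths E→26/3, P→7/3; new cluster EP
  updated: d(EP,H)=28, d(EP,L)=28, d(EP,T)=20
step 2: merge (EP,T) at d=20, Q=-81; branch lengths EP→71/4, T→9/4; new cluster EPT
  updated: d(EPT,H)=27/2, d(EPT,L)=7
step 3: merge (EPT,H) at d=27/2, Q=-53/2; branch lengths EPT→29/4, H→25/4; new cluster EHPT
  updated: d(EHPT,L)=-1/4
step 4: merge (EHPT,L) at d=-1/4; branch lengths EHPT→-1/8, L→-1/8; new cluster EHLPT
final tree: ((((E:26/3,P:7/3):71/4,T:9/4):29/4,H:25/4):-1/8,L:-1/8)
total length: 177/4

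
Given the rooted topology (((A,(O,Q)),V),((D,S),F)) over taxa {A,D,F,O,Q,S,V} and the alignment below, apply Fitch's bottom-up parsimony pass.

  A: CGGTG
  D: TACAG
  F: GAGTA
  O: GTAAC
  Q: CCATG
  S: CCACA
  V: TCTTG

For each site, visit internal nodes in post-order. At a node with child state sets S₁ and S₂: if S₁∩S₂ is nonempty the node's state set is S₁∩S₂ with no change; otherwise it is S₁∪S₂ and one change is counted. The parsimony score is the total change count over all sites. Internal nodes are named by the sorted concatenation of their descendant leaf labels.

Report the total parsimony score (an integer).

18

site 0, node OQ: O={G} ∪ Q={C} → {C,G} (+1)
site 0, node AOQ: A={C} ∩ OQ={C,G} → {C} (+0)
site 0, node AOQV: AOQ={C} ∪ V={T} → {C,T} (+1)
site 0, node DS: D={T} ∪ S={C} → {C,T} (+1)
site 0, node DFS: DS={C,T} ∪ F={G} → {C,G,T} (+1)
site 0, node ADFOQSV: AOQV={C,T} ∩ DFS={C,G,T} → {C,T} (+0)
site 1, node OQ: O={T} ∪ Q={C} → {C,T} (+1)
site 1, node AOQ: A={G} ∪ OQ={C,T} → {C,G,T} (+1)
site 1, node AOQV: AOQ={C,G,T} ∩ V={C} → {C} (+0)
site 1, node DS: D={A} ∪ S={C} → {A,C} (+1)
site 1, node DFS: DS={A,C} ∩ F={A} → {A} (+0)
site 1, node ADFOQSV: AOQV={C} ∪ DFS={A} → {A,C} (+1)
site 2, node OQ: O={A} ∩ Q={A} → {A} (+0)
site 2, node AOQ: A={G} ∪ OQ={A} → {A,G} (+1)
site 2, node AOQV: AOQ={A,G} ∪ V={T} → {A,G,T} (+1)
site 2, node DS: D={C} ∪ S={A} → {A,C} (+1)
site 2, node DFS: DS={A,C} ∪ F={G} → {A,C,G} (+1)
site 2, node ADFOQSV: AOQV={A,G,T} ∩ DFS={A,C,G} → {A,G} (+0)
site 3, node OQ: O={A} ∪ Q={T} → {A,T} (+1)
site 3, node AOQ: A={T} ∩ OQ={A,T} → {T} (+0)
site 3, node AOQV: AOQ={T} ∩ V={T} → {T} (+0)
site 3, node DS: D={A} ∪ S={C} → {A,C} (+1)
site 3, node DFS: DS={A,C} ∪ F={T} → {A,C,T} (+1)
site 3, node ADFOQSV: AOQV={T} ∩ DFS={A,C,T} → {T} (+0)
site 4, node OQ: O={C} ∪ Q={G} → {C,G} (+1)
site 4, node AOQ: A={G} ∩ OQ={C,G} → {G} (+0)
site 4, node AOQV: AOQ={G} ∩ V={G} → {G} (+0)
site 4, node DS: D={G} ∪ S={A} → {A,G} (+1)
site 4, node DFS: DS={A,G} ∩ F={A} → {A} (+0)
site 4, node ADFOQSV: AOQV={G} ∪ DFS={A} → {A,G} (+1)
per-site changes: [4, 4, 4, 3, 3]; total = 18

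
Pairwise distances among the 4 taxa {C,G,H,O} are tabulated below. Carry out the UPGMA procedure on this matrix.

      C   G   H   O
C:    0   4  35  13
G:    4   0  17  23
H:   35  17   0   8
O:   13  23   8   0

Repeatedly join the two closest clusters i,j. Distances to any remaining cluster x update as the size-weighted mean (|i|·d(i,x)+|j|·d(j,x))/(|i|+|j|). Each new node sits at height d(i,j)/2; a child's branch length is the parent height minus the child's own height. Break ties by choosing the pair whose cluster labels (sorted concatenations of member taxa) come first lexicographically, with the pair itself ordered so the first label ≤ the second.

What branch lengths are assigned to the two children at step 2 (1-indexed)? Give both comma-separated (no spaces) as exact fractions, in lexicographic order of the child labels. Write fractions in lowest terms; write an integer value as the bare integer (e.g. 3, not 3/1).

step 1: merge (C,G) at d=4; branch lengths C→2, G→2; new cluster CG
  updated: d(CG,H)=26, d(CG,O)=18
step 2: merge (H,O) at d=8; branch lengths H→4, O→4; new cluster HO
  updated: d(CG,HO)=22
step 3: merge (CG,HO) at d=22; branch lengths CG→9, HO→7; new cluster CGHO
final tree: ((C:2,G:2):9,(H:4,O:4):7)
total length: 28

4,4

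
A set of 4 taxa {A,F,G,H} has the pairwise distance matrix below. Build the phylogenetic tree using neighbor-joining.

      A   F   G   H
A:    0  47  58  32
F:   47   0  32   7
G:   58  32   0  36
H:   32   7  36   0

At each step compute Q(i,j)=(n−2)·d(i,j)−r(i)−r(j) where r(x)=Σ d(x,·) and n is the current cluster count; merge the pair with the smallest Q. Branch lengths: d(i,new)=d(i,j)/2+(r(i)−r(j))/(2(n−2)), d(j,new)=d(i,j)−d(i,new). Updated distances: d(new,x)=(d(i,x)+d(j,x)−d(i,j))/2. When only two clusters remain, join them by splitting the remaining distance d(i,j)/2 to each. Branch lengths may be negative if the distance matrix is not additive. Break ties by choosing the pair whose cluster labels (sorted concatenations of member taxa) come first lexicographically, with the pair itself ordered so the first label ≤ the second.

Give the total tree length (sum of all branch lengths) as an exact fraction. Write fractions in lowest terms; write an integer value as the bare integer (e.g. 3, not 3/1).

1. join A+H (d=32, Q=-148) ⇒ AH; edges |A|=63/2, |H|=1/2
  updated: d(AH,F)=11, d(AH,G)=31
2. join AH+F (d=11, Q=-74) ⇒ AFH; edges |AH|=5, |F|=6
  updated: d(AFH,G)=26
3. join AFH+G (d=26) ⇒ AFGH; edges |AFH|=13, |G|=13
final tree: (((A:63/2,H:1/2):5,F:6):13,G:13)
total length: 69

69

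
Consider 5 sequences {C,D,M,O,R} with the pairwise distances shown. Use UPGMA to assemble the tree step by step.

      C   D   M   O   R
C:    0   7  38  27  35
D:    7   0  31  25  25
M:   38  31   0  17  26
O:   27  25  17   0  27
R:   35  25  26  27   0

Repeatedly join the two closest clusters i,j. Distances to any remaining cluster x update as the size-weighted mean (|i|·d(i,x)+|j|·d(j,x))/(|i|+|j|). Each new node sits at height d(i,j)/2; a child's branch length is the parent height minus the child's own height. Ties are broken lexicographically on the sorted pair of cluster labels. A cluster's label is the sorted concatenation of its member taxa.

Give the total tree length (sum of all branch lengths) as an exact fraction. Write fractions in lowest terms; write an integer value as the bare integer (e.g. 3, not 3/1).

665/12

iteration 1: select C,D (d=7); attach at lengths (7/2, 7/2); label the merged cluster CD
  updated: d(CD,M)=69/2, d(CD,O)=26, d(CD,R)=30
iteration 2: select M,O (d=17); attach at lengths (17/2, 17/2); label the merged cluster MO
  updated: d(CD,MO)=121/4, d(MO,R)=53/2
iteration 3: select MO,R (d=53/2); attach at lengths (19/4, 53/4); label the merged cluster MOR
  updated: d(CD,MOR)=181/6
iteration 4: select CD,MOR (d=181/6); attach at lengths (139/12, 11/6); label the merged cluster CDMOR
final tree: ((C:7/2,D:7/2):139/12,((M:17/2,O:17/2):19/4,R:53/4):11/6)
total length: 665/12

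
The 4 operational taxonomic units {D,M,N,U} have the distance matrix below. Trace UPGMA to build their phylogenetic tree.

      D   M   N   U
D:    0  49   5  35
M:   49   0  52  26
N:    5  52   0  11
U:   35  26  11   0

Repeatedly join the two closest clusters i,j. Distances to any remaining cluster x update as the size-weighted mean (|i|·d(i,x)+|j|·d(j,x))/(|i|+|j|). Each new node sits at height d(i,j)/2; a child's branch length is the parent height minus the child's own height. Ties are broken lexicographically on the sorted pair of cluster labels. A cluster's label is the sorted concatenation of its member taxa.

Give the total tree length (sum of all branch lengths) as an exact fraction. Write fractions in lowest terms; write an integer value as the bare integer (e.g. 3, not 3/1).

169/3

iteration 1: select D,N (d=5); attach at lengths (5/2, 5/2); label the merged cluster DN
  updated: d(DN,M)=101/2, d(DN,U)=23
iteration 2: select DN,U (d=23); attach at lengths (9, 23/2); label the merged cluster DNU
  updated: d(DNU,M)=127/3
iteration 3: select DNU,M (d=127/3); attach at lengths (29/3, 127/6); label the merged cluster DMNU
final tree: (((D:5/2,N:5/2):9,U:23/2):29/3,M:127/6)
total length: 169/3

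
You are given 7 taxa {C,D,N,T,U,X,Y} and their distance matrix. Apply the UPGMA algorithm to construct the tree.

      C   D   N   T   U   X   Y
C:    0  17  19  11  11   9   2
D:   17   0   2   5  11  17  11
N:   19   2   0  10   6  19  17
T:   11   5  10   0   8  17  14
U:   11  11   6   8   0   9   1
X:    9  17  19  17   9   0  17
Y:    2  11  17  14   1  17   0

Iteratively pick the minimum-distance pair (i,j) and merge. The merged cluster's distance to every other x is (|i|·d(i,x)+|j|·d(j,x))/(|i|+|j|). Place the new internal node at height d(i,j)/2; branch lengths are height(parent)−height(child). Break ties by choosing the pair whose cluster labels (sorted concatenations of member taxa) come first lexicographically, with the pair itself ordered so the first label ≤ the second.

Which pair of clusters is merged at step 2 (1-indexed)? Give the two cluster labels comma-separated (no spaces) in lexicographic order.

D,N

step 1: merge (U,Y) at d=1; branch lengths U→1/2, Y→1/2; new cluster UY
  updated: d(C,UY)=13/2, d(D,UY)=11, d(N,UY)=23/2, d(T,UY)=11, d(UY,X)=13
step 2: merge (D,N) at d=2; branch lengths D→1, N→1; new cluster DN
  updated: d(C,DN)=18, d(DN,T)=15/2, d(DN,UY)=45/4, d(DN,X)=18
step 3: merge (C,UY) at d=13/2; branch lengths C→13/4, UY→11/4; new cluster CUY
  updated: d(CUY,DN)=27/2, d(CUY,T)=11, d(CUY,X)=35/3
step 4: merge (DN,T) at d=15/2; branch lengths DN→11/4, T→15/4; new cluster DNT
  updated: d(CUY,DNT)=38/3, d(DNT,X)=53/3
step 5: merge (CUY,X) at d=35/3; branch lengths CUY→31/12, X→35/6; new cluster CUXY
  updated: d(CUXY,DNT)=167/12
step 6: merge (CUXY,DNT) at d=167/12; branch lengths CUXY→9/8, DNT→77/24; new cluster CDNTUXY
final tree: (((C:13/4,(U:1/2,Y:1/2):11/4):31/12,X:35/6):9/8,((D:1,N:1):11/4,T:15/4):77/24)
total length: 113/4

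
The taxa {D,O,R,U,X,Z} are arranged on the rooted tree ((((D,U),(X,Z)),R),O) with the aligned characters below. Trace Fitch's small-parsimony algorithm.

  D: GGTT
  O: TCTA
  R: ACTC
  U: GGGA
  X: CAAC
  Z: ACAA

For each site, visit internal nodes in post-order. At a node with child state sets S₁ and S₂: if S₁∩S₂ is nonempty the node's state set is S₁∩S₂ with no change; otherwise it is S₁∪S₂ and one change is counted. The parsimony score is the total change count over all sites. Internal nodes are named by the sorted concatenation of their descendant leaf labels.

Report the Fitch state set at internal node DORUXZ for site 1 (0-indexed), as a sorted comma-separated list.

[col 0] DU: children D:{G}, U:{G} ∩→ {G}; cost 0
[col 0] XZ: children X:{C}, Z:{A} ∪→ {A,C}; cost 1
[col 0] DUXZ: children DU:{G}, XZ:{A,C} ∪→ {A,C,G}; cost 1
[col 0] DRUXZ: children DUXZ:{A,C,G}, R:{A} ∩→ {A}; cost 0
[col 0] DORUXZ: children DRUXZ:{A}, O:{T} ∪→ {A,T}; cost 1
[col 1] DU: children D:{G}, U:{G} ∩→ {G}; cost 0
[col 1] XZ: children X:{A}, Z:{C} ∪→ {A,C}; cost 1
[col 1] DUXZ: children DU:{G}, XZ:{A,C} ∪→ {A,C,G}; cost 1
[col 1] DRUXZ: children DUXZ:{A,C,G}, R:{C} ∩→ {C}; cost 0
[col 1] DORUXZ: children DRUXZ:{C}, O:{C} ∩→ {C}; cost 0
[col 2] DU: children D:{T}, U:{G} ∪→ {G,T}; cost 1
[col 2] XZ: children X:{A}, Z:{A} ∩→ {A}; cost 0
[col 2] DUXZ: children DU:{G,T}, XZ:{A} ∪→ {A,G,T}; cost 1
[col 2] DRUXZ: children DUXZ:{A,G,T}, R:{T} ∩→ {T}; cost 0
[col 2] DORUXZ: children DRUXZ:{T}, O:{T} ∩→ {T}; cost 0
[col 3] DU: children D:{T}, U:{A} ∪→ {A,T}; cost 1
[col 3] XZ: children X:{C}, Z:{A} ∪→ {A,C}; cost 1
[col 3] DUXZ: children DU:{A,T}, XZ:{A,C} ∩→ {A}; cost 0
[col 3] DRUXZ: children DUXZ:{A}, R:{C} ∪→ {A,C}; cost 1
[col 3] DORUXZ: children DRUXZ:{A,C}, O:{A} ∩→ {A}; cost 0
per-site changes: [3, 2, 2, 3]; total = 10

C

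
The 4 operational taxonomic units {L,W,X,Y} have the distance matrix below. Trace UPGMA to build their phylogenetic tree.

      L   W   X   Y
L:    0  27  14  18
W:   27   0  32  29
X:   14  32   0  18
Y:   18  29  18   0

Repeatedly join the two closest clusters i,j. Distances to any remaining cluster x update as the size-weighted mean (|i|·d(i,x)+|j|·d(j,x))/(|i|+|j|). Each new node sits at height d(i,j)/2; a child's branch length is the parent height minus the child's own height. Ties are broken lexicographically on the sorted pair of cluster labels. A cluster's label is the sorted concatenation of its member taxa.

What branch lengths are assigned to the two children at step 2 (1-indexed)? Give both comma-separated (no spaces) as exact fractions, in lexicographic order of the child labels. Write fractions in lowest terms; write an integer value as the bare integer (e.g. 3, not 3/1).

1. join L+X (d=14) ⇒ LX; edges |L|=7, |X|=7
  updated: d(LX,W)=59/2, d(LX,Y)=18
2. join LX+Y (d=18) ⇒ LXY; edges |LX|=2, |Y|=9
  updated: d(LXY,W)=88/3
3. join LXY+W (d=88/3) ⇒ LWXY; edges |LXY|=17/3, |W|=44/3
final tree: (((L:7,X:7):2,Y:9):17/3,W:44/3)
total length: 136/3

2,9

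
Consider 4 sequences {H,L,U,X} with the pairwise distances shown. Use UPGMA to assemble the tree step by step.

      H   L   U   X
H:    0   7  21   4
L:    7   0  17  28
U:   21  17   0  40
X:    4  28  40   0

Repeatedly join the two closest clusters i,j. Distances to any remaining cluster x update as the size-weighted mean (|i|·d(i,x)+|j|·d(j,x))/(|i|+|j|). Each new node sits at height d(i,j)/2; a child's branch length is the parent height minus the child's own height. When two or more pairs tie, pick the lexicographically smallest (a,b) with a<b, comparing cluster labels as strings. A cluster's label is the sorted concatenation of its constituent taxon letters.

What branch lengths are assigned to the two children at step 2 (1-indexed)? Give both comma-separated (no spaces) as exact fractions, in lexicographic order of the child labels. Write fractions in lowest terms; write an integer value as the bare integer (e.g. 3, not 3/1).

17/2,17/2

1. join H+X (d=4) ⇒ HX; edges |H|=2, |X|=2
  updated: d(HX,L)=35/2, d(HX,U)=61/2
2. join L+U (d=17) ⇒ LU; edges |L|=17/2, |U|=17/2
  updated: d(HX,LU)=24
3. join HX+LU (d=24) ⇒ HLUX; edges |HX|=10, |LU|=7/2
final tree: ((H:2,X:2):10,(L:17/2,U:17/2):7/2)
total length: 69/2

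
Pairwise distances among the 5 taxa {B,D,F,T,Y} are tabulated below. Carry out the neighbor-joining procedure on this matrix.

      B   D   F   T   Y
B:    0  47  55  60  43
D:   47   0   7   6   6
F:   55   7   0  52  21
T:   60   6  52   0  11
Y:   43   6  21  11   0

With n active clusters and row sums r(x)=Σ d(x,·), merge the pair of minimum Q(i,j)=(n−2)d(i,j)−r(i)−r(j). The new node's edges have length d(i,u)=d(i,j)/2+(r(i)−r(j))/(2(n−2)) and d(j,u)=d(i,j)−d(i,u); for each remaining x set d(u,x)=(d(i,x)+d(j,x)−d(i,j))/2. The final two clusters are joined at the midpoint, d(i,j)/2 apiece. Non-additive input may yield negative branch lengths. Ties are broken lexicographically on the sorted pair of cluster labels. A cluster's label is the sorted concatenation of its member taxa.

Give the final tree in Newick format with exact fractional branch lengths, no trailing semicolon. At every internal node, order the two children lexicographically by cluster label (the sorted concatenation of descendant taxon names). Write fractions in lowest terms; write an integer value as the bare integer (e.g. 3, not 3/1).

step 1: merge (D,F) at d=7, Q=-180; branch lengths D→-8, F→15; new cluster DF
  updated: d(B,DF)=95/2, d(DF,T)=51/2, d(DF,Y)=10
step 2: merge (B,DF) at d=95/2, Q=-277/2; branch lengths B→325/8, DF→55/8; new cluster BDF
  updated: d(BDF,T)=19, d(BDF,Y)=11/4
step 3: merge (BDF,T) at d=19, Q=-131/4; branch lengths BDF→43/8, T→109/8; new cluster BDFT
  updated: d(BDFT,Y)=-21/8
step 4: merge (BDFT,Y) at d=-21/8; branch lengths BDFT→-21/16, Y→-21/16; new cluster BDFTY
final tree: (((B:325/8,(D:-8,F:15):55/8):43/8,T:109/8):-21/16,Y:-21/16)
total length: 567/8

(((B:325/8,(D:-8,F:15):55/8):43/8,T:109/8):-21/16,Y:-21/16)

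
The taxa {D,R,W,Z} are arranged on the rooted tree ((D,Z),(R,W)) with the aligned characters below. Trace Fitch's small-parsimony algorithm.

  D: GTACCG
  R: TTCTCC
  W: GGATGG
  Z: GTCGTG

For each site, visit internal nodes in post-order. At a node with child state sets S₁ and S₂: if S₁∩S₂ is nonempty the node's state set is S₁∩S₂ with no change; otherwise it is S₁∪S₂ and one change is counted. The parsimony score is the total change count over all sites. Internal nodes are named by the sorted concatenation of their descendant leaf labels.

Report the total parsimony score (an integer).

[col 0] DZ: children D:{G}, Z:{G} ∩→ {G}; cost 0
[col 0] RW: children R:{T}, W:{G} ∪→ {G,T}; cost 1
[col 0] DRWZ: children DZ:{G}, RW:{G,T} ∩→ {G}; cost 0
[col 1] DZ: children D:{T}, Z:{T} ∩→ {T}; cost 0
[col 1] RW: children R:{T}, W:{G} ∪→ {G,T}; cost 1
[col 1] DRWZ: children DZ:{T}, RW:{G,T} ∩→ {T}; cost 0
[col 2] DZ: children D:{A}, Z:{C} ∪→ {A,C}; cost 1
[col 2] RW: children R:{C}, W:{A} ∪→ {A,C}; cost 1
[col 2] DRWZ: children DZ:{A,C}, RW:{A,C} ∩→ {A,C}; cost 0
[col 3] DZ: children D:{C}, Z:{G} ∪→ {C,G}; cost 1
[col 3] RW: children R:{T}, W:{T} ∩→ {T}; cost 0
[col 3] DRWZ: children DZ:{C,G}, RW:{T} ∪→ {C,G,T}; cost 1
[col 4] DZ: children D:{C}, Z:{T} ∪→ {C,T}; cost 1
[col 4] RW: children R:{C}, W:{G} ∪→ {C,G}; cost 1
[col 4] DRWZ: children DZ:{C,T}, RW:{C,G} ∩→ {C}; cost 0
[col 5] DZ: children D:{G}, Z:{G} ∩→ {G}; cost 0
[col 5] RW: children R:{C}, W:{G} ∪→ {C,G}; cost 1
[col 5] DRWZ: children DZ:{G}, RW:{C,G} ∩→ {G}; cost 0
per-site changes: [1, 1, 2, 2, 2, 1]; total = 9

9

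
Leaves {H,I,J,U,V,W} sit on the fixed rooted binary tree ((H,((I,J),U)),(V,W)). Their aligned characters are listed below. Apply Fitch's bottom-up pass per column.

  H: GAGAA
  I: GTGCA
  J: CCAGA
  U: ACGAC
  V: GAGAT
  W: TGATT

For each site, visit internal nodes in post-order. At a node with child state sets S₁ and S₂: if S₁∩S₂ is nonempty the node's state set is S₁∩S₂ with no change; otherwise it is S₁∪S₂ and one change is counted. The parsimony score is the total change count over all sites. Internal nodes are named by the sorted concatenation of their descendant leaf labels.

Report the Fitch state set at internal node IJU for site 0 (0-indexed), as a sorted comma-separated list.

A,C,G

site 0, node IJ: I={G} ∪ J={C} → {C,G} (+1)
site 0, node IJU: IJ={C,G} ∪ U={A} → {A,C,G} (+1)
site 0, node HIJU: H={G} ∩ IJU={A,C,G} → {G} (+0)
site 0, node VW: V={G} ∪ W={T} → {G,T} (+1)
site 0, node HIJUVW: HIJU={G} ∩ VW={G,T} → {G} (+0)
site 1, node IJ: I={T} ∪ J={C} → {C,T} (+1)
site 1, node IJU: IJ={C,T} ∩ U={C} → {C} (+0)
site 1, node HIJU: H={A} ∪ IJU={C} → {A,C} (+1)
site 1, node VW: V={A} ∪ W={G} → {A,G} (+1)
site 1, node HIJUVW: HIJU={A,C} ∩ VW={A,G} → {A} (+0)
site 2, node IJ: I={G} ∪ J={A} → {A,G} (+1)
site 2, node IJU: IJ={A,G} ∩ U={G} → {G} (+0)
site 2, node HIJU: H={G} ∩ IJU={G} → {G} (+0)
site 2, node VW: V={G} ∪ W={A} → {A,G} (+1)
site 2, node HIJUVW: HIJU={G} ∩ VW={A,G} → {G} (+0)
site 3, node IJ: I={C} ∪ J={G} → {C,G} (+1)
site 3, node IJU: IJ={C,G} ∪ U={A} → {A,C,G} (+1)
site 3, node HIJU: H={A} ∩ IJU={A,C,G} → {A} (+0)
site 3, node VW: V={A} ∪ W={T} → {A,T} (+1)
site 3, node HIJUVW: HIJU={A} ∩ VW={A,T} → {A} (+0)
site 4, node IJ: I={A} ∩ J={A} → {A} (+0)
site 4, node IJU: IJ={A} ∪ U={C} → {A,C} (+1)
site 4, node HIJU: H={A} ∩ IJU={A,C} → {A} (+0)
site 4, node VW: V={T} ∩ W={T} → {T} (+0)
site 4, node HIJUVW: HIJU={A} ∪ VW={T} → {A,T} (+1)
per-site changes: [3, 3, 2, 3, 2]; total = 13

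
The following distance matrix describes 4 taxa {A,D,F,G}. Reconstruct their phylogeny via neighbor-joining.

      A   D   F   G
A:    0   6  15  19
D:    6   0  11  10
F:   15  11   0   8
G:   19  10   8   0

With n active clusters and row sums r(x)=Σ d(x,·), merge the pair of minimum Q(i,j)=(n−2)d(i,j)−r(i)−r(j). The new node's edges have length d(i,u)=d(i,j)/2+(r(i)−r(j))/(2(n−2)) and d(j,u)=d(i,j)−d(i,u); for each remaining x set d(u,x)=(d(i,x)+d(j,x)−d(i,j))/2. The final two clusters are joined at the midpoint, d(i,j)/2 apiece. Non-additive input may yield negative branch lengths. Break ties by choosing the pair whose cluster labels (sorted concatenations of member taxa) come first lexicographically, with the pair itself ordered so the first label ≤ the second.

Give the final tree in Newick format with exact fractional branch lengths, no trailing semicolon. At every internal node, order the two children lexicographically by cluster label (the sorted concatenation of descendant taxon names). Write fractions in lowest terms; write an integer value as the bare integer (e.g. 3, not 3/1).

1. join A+D (d=6, Q=-55) ⇒ AD; edges |A|=25/4, |D|=-1/4
  updated: d(AD,F)=10, d(AD,G)=23/2
2. join AD+F (d=10, Q=-59/2) ⇒ ADF; edges |AD|=27/4, |F|=13/4
  updated: d(ADF,G)=19/4
3. join ADF+G (d=19/4) ⇒ ADFG; edges |ADF|=19/8, |G|=19/8
final tree: (((A:25/4,D:-1/4):27/4,F:13/4):19/8,G:19/8)
total length: 83/4

(((A:25/4,D:-1/4):27/4,F:13/4):19/8,G:19/8)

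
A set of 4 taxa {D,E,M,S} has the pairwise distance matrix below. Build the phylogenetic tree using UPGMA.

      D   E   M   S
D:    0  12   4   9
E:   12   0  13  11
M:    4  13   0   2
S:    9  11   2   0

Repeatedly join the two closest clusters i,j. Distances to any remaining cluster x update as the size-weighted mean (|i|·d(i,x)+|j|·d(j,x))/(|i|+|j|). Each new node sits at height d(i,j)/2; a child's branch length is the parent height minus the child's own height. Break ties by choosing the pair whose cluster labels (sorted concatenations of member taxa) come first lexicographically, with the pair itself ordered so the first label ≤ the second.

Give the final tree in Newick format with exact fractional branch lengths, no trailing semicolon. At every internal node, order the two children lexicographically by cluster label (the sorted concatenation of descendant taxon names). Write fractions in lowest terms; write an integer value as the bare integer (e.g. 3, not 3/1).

((D:13/4,(M:1,S:1):9/4):11/4,E:6)

1. join M+S (d=2) ⇒ MS; edges |M|=1, |S|=1
  updated: d(D,MS)=13/2, d(E,MS)=12
2. join D+MS (d=13/2) ⇒ DMS; edges |D|=13/4, |MS|=9/4
  updated: d(DMS,E)=12
3. join DMS+E (d=12) ⇒ DEMS; edges |DMS|=11/4, |E|=6
final tree: ((D:13/4,(M:1,S:1):9/4):11/4,E:6)
total length: 65/4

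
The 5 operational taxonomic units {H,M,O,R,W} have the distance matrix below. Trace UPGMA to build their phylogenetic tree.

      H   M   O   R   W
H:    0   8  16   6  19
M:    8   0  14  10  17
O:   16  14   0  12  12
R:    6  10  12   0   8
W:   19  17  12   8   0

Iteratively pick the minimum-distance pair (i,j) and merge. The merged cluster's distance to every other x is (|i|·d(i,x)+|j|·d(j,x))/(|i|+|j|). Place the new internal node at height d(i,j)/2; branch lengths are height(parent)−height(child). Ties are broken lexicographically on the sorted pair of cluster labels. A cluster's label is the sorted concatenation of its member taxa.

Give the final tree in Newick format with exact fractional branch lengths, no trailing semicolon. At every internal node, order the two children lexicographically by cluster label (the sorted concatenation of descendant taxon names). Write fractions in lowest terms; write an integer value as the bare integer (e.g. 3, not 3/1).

step 1: merge (H,R) at d=6; branch lengths H→3, R→3; new cluster HR
  updated: d(HR,M)=9, d(HR,O)=14, d(HR,W)=27/2
step 2: merge (HR,M) at d=9; branch lengths HR→3/2, M→9/2; new cluster HMR
  updated: d(HMR,O)=14, d(HMR,W)=44/3
step 3: merge (O,W) at d=12; branch lengths O→6, W→6; new cluster OW
  updated: d(HMR,OW)=43/3
step 4: merge (HMR,OW) at d=43/3; branch lengths HMR→8/3, OW→7/6; new cluster HMORW
final tree: (((H:3,R:3):3/2,M:9/2):8/3,(O:6,W:6):7/6)
total length: 167/6

(((H:3,R:3):3/2,M:9/2):8/3,(O:6,W:6):7/6)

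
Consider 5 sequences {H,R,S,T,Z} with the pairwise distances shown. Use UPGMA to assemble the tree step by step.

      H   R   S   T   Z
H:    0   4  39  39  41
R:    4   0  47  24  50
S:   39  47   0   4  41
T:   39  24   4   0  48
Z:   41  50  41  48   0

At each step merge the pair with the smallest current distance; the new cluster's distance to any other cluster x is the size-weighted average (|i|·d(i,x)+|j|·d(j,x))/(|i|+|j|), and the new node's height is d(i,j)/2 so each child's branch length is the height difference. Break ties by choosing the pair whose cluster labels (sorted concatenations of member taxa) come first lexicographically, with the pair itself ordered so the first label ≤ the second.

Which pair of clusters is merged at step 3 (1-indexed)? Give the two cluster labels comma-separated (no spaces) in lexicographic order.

HR,ST

1. join H+R (d=4) ⇒ HR; edges |H|=2, |R|=2
  updated: d(HR,S)=43, d(HR,T)=63/2, d(HR,Z)=91/2
2. join S+T (d=4) ⇒ ST; edges |S|=2, |T|=2
  updated: d(HR,ST)=149/4, d(ST,Z)=89/2
3. join HR+ST (d=149/4) ⇒ HRST; edges |HR|=133/8, |ST|=133/8
  updated: d(HRST,Z)=45
4. join HRST+Z (d=45) ⇒ HRSTZ; edges |HRST|=31/8, |Z|=45/2
final tree: (((H:2,R:2):133/8,(S:2,T:2):133/8):31/8,Z:45/2)
total length: 541/8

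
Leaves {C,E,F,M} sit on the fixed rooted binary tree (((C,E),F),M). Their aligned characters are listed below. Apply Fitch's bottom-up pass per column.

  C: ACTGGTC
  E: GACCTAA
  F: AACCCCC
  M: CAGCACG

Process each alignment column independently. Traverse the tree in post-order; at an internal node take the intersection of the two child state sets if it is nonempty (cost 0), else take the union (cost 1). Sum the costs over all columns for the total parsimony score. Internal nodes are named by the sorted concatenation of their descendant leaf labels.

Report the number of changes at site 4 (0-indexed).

[col 0] CE: children C:{A}, E:{G} ∪→ {A,G}; cost 1
[col 0] CEF: children CE:{A,G}, F:{A} ∩→ {A}; cost 0
[col 0] CEFM: children CEF:{A}, M:{C} ∪→ {A,C}; cost 1
[col 1] CE: children C:{C}, E:{A} ∪→ {A,C}; cost 1
[col 1] CEF: children CE:{A,C}, F:{A} ∩→ {A}; cost 0
[col 1] CEFM: children CEF:{A}, M:{A} ∩→ {A}; cost 0
[col 2] CE: children C:{T}, E:{C} ∪→ {C,T}; cost 1
[col 2] CEF: children CE:{C,T}, F:{C} ∩→ {C}; cost 0
[col 2] CEFM: children CEF:{C}, M:{G} ∪→ {C,G}; cost 1
[col 3] CE: children C:{G}, E:{C} ∪→ {C,G}; cost 1
[col 3] CEF: children CE:{C,G}, F:{C} ∩→ {C}; cost 0
[col 3] CEFM: children CEF:{C}, M:{C} ∩→ {C}; cost 0
[col 4] CE: children C:{G}, E:{T} ∪→ {G,T}; cost 1
[col 4] CEF: children CE:{G,T}, F:{C} ∪→ {C,G,T}; cost 1
[col 4] CEFM: children CEF:{C,G,T}, M:{A} ∪→ {A,C,G,T}; cost 1
[col 5] CE: children C:{T}, E:{A} ∪→ {A,T}; cost 1
[col 5] CEF: children CE:{A,T}, F:{C} ∪→ {A,C,T}; cost 1
[col 5] CEFM: children CEF:{A,C,T}, M:{C} ∩→ {C}; cost 0
[col 6] CE: children C:{C}, E:{A} ∪→ {A,C}; cost 1
[col 6] CEF: children CE:{A,C}, F:{C} ∩→ {C}; cost 0
[col 6] CEFM: children CEF:{C}, M:{G} ∪→ {C,G}; cost 1
per-site changes: [2, 1, 2, 1, 3, 2, 2]; total = 13

3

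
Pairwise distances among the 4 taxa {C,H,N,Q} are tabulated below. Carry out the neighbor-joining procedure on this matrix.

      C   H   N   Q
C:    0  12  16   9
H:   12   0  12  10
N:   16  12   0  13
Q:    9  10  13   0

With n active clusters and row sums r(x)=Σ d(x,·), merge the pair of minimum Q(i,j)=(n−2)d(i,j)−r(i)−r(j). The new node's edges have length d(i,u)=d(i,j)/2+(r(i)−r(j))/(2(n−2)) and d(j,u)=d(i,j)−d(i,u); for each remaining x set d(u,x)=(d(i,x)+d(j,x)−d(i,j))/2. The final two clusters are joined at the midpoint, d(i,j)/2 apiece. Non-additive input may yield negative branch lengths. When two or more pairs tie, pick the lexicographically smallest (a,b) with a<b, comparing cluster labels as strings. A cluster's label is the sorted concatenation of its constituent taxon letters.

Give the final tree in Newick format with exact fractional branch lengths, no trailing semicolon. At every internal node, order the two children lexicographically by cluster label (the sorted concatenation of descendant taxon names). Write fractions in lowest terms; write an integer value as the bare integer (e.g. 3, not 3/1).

step 1: merge (C,Q) at d=9, Q=-51; branch lengths C→23/4, Q→13/4; new cluster CQ
  updated: d(CQ,H)=13/2, d(CQ,N)=10
step 2: merge (CQ,H) at d=13/2, Q=-57/2; branch lengths CQ→9/4, H→17/4; new cluster CHQ
  updated: d(CHQ,N)=31/4
step 3: merge (CHQ,N) at d=31/4; branch lengths CHQ→31/8, N→31/8; new cluster CHNQ
final tree: (((C:23/4,Q:13/4):9/4,H:17/4):31/8,N:31/8)
total length: 93/4

(((C:23/4,Q:13/4):9/4,H:17/4):31/8,N:31/8)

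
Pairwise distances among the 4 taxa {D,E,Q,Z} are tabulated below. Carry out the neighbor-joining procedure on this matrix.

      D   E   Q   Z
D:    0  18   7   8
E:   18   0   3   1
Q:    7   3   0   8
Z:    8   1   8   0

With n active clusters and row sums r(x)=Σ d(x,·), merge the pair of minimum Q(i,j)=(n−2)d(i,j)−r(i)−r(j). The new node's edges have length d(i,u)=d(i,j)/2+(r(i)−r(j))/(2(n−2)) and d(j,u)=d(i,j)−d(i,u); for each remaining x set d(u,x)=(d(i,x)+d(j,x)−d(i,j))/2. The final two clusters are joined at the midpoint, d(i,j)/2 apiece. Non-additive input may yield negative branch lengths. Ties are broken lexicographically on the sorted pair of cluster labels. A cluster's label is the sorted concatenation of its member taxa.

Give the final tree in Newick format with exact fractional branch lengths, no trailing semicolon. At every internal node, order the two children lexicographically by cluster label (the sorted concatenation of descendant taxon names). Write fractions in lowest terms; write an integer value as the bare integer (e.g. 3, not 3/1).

iteration 1: select D,Q (d=7, Q=-37); attach at lengths (29/4, -1/4); label the merged cluster DQ
  updated: d(DQ,E)=7, d(DQ,Z)=9/2
iteration 2: select DQ,E (d=7, Q=-25/2); attach at lengths (21/4, 7/4); label the merged cluster DEQ
  updated: d(DEQ,Z)=-3/4
iteration 3: select DEQ,Z (d=-3/4); attach at lengths (-3/8, -3/8); label the merged cluster DEQZ
final tree: (((D:29/4,Q:-1/4):21/4,E:7/4):-3/8,Z:-3/8)
total length: 53/4

(((D:29/4,Q:-1/4):21/4,E:7/4):-3/8,Z:-3/8)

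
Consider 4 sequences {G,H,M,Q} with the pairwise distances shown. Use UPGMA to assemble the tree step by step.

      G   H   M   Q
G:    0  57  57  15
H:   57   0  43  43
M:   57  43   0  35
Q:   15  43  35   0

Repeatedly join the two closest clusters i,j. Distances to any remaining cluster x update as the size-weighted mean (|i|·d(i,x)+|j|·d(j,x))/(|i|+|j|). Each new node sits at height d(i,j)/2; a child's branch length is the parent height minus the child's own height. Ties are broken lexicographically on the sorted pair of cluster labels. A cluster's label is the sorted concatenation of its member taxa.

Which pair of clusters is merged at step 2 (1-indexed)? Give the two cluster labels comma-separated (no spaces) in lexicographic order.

step 1: merge (G,Q) at d=15; branch lengths G→15/2, Q→15/2; new cluster GQ
  updated: d(GQ,H)=50, d(GQ,M)=46
step 2: merge (H,M) at d=43; branch lengths H→43/2, M→43/2; new cluster HM
  updated: d(GQ,HM)=48
step 3: merge (GQ,HM) at d=48; branch lengths GQ→33/2, HM→5/2; new cluster GHMQ
final tree: ((G:15/2,Q:15/2):33/2,(H:43/2,M:43/2):5/2)
total length: 77

H,M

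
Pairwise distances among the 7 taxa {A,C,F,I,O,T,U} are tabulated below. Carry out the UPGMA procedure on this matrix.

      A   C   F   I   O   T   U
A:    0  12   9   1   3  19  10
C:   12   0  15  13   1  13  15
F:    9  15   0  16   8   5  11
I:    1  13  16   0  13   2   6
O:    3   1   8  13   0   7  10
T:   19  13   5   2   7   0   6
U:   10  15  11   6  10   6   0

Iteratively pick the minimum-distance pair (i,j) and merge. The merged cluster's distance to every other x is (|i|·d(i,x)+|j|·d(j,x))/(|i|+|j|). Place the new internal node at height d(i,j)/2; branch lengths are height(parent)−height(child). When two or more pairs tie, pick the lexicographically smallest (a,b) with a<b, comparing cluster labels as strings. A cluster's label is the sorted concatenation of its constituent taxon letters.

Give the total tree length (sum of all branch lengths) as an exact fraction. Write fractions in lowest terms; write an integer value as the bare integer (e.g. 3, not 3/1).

473/20

1. join A+I (d=1) ⇒ AI; edges |A|=1/2, |I|=1/2
  updated: d(AI,C)=25/2, d(AI,F)=25/2, d(AI,O)=8, d(AI,T)=21/2, d(AI,U)=8
2. join C+O (d=1) ⇒ CO; edges |C|=1/2, |O|=1/2
  updated: d(AI,CO)=41/4, d(CO,F)=23/2, d(CO,T)=10, d(CO,U)=25/2
3. join F+T (d=5) ⇒ FT; edges |F|=5/2, |T|=5/2
  updated: d(AI,FT)=23/2, d(CO,FT)=43/4, d(FT,U)=17/2
4. join AI+U (d=8) ⇒ AIU; edges |AI|=7/2, |U|=4
  updated: d(AIU,CO)=11, d(AIU,FT)=21/2
5. join AIU+FT (d=21/2) ⇒ AFITU; edges |AIU|=5/4, |FT|=11/4
  updated: d(AFITU,CO)=109/10
6. join AFITU+CO (d=109/10) ⇒ ACFIOTU; edges |AFITU|=1/5, |CO|=99/20
final tree: ((((A:1/2,I:1/2):7/2,U:4):5/4,(F:5/2,T:5/2):11/4):1/5,(C:1/2,O:1/2):99/20)
total length: 473/20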